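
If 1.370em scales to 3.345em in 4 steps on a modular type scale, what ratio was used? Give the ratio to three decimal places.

1.250

The ratio satisfies 1.370 × r⁴ = 3.345, so r = (3.345 / 1.370)^(1/4).
r = 2.4416^(1/4) ≈ 1.2500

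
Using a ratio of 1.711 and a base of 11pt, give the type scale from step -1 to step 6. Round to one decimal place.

Step -1: 11.0 ÷ 1.711 = 6.4
Step 0: 11pt
Step 1: 11.0 × 1.711 = 18.8
Step 2: 11.0 × 1.711² = 32.2
Step 3: 11.0 × 1.711³ = 55.1
Step 4: 11.0 × 1.711⁴ = 94.3
Step 5: 11.0 × 1.711⁵ = 161.3
Step 6: 11.0 × 1.711⁶ = 276.0

6.4pt, 11.0pt, 18.8pt, 32.2pt, 55.1pt, 94.3pt, 161.3pt, 276.0pt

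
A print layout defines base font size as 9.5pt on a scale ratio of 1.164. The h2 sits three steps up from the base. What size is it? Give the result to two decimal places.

14.98pt

9.5 × 1.164³ = 9.5 × 1.57710 ≈ 14.98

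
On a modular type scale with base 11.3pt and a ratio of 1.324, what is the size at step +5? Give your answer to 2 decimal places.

Every step multiplies by the scale ratio.
11.3 × 1.324⁵ = 11.3 × 4.06855 ≈ 45.97

45.97pt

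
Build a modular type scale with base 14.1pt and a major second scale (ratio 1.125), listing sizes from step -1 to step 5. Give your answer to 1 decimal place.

12.5pt, 14.1pt, 15.9pt, 17.8pt, 20.1pt, 22.6pt, 25.4pt

Step -1: 14.1 ÷ 1.125 = 12.5
Step 0: 14.1pt
Step 1: 14.1 × 1.125 = 15.9
Step 2: 14.1 × 1.125² = 17.8
Step 3: 14.1 × 1.125³ = 20.1
Step 4: 14.1 × 1.125⁴ = 22.6
Step 5: 14.1 × 1.125⁵ = 25.4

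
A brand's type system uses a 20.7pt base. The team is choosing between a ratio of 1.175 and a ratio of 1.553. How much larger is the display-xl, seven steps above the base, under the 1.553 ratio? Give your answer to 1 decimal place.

At 1.175: 20.7 × 1.175⁷ = 64.008pt
At 1.553: 20.7 × 1.553⁷ = 450.994pt
Difference: 450.994 − 64.008 = 386.986pt

387.0pt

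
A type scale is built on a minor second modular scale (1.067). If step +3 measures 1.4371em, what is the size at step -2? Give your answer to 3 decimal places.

The gap is -2 − (3) = -5 steps, so the factor is 1.067^-5.
1.4371 ÷ 1.067⁵ = 1.4371 ÷ 1.38300 ≈ 1.039

1.039em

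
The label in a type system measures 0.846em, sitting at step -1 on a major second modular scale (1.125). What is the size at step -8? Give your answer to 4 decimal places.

The gap is -8 − (-1) = -7 steps, so the factor is 1.125^-7.
0.846 ÷ 1.125⁷ = 0.846 ÷ 2.28070 ≈ 0.3709

0.3709em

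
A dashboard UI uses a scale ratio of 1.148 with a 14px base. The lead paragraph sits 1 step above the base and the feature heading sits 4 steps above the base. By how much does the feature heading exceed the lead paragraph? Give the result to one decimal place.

Step 1: 14.0 × 1.148 = 16.072px
Step 4: 14.0 × 1.148⁴ = 24.316px
Difference: 24.316 − 16.072 = 8.244px

8.2px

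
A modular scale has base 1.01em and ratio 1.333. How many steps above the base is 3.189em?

4

1.333ⁿ = 3.189 / 1.01 = 3.1574
n = ln(3.1574) / ln(1.333) = 1.1498 / 0.2874 ≈ 4.00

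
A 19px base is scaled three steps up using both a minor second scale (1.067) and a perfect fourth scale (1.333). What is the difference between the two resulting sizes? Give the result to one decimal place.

21.9px

Minor second: 19.0 × 1.067³ = 23.081px
Perfect fourth: 19.0 × 1.333³ = 45.003px
Difference: 45.003 − 23.081 = 21.922px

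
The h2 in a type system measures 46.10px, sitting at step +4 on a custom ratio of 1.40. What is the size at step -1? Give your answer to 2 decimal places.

46.10 ÷ 1.40⁵ = 46.10 ÷ 5.37824 ≈ 8.572

8.57px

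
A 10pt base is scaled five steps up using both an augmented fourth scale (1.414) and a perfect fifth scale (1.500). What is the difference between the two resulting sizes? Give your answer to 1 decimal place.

Augmented fourth: 10.0 × 1.414⁵ = 56.526pt
Perfect fifth: 10.0 × 1.500⁵ = 75.938pt
Difference: 75.938 − 56.526 = 19.412pt

19.4pt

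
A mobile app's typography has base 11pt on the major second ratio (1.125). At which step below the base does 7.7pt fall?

3

1.125ⁿ = 11 / 7.7 = 1.4286
n = ln(1.4286) / ln(1.125) = 0.3567 / 0.1178 ≈ 3.03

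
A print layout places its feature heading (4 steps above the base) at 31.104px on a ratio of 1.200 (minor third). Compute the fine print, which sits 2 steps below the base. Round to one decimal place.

31.104 ÷ 1.200⁶ = 31.104 ÷ 2.98598 ≈ 10.417

10.4px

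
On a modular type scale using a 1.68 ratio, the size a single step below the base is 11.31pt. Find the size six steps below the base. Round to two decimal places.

11.31 ÷ 1.68⁵ = 11.31 ÷ 13.38278 ≈ 0.845

0.85pt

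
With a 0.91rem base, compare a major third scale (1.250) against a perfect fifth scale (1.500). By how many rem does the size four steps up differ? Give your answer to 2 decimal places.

2.39rem

Major third: 0.91 × 1.250⁴ = 2.2217rem
Perfect fifth: 0.91 × 1.500⁴ = 4.6069rem
Difference: 4.6069 − 2.2217 = 2.3852rem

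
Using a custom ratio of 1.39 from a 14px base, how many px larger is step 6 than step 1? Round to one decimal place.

Step 1: 14.0 × 1.39 = 19.460px
Step 6: 14.0 × 1.39⁶ = 100.976px
Difference: 100.976 − 19.460 = 81.516px

81.5px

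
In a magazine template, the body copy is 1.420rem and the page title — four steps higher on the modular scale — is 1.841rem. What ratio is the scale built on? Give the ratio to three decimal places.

The ratio satisfies 1.420 × r⁴ = 1.841, so r = (1.841 / 1.420)^(1/4).
r = 1.2965^(1/4) ≈ 1.0671

1.067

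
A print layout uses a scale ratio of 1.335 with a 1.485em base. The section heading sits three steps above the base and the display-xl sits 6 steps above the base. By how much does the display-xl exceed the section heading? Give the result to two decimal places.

4.87em

Step 3: 1.485 × 1.335³ = 3.5332em
Step 6: 1.485 × 1.335⁶ = 8.4065em
Difference: 8.4065 − 3.5332 = 4.8733em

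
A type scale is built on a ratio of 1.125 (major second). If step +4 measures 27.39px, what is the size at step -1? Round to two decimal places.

15.20px

Moving from step +4 to step -1 is 5 steps down, so divide by r⁵.
27.39 ÷ 1.125⁵ = 27.39 ÷ 1.80203 ≈ 15.200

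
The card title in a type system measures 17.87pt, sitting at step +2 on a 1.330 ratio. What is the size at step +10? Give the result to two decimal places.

174.96pt

17.87 × 1.330⁸ = 17.87 × 9.79069 ≈ 174.960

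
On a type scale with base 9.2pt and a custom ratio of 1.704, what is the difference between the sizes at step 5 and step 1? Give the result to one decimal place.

Step 1: 9.2 × 1.704 = 15.677pt
Step 5: 9.2 × 1.704⁵ = 132.171pt
Difference: 132.171 − 15.677 = 116.494pt

116.5pt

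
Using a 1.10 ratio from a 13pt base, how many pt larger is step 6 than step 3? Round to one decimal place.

Step 3: 13.0 × 1.10³ = 17.303pt
Step 6: 13.0 × 1.10⁶ = 23.030pt
Difference: 23.030 − 17.303 = 5.727pt

5.7pt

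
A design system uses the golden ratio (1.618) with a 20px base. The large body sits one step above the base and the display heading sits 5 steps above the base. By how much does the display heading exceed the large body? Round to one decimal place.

189.4px

Step 1: 20.0 × 1.618 = 32.360px
Step 5: 20.0 × 1.618⁵ = 221.780px
Difference: 221.780 − 32.360 = 189.420px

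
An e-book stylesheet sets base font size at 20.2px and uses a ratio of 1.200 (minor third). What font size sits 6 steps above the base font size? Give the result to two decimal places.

Every step multiplies by the scale ratio.
20.2 × 1.200⁶ = 20.2 × 2.98598 ≈ 60.32

60.32px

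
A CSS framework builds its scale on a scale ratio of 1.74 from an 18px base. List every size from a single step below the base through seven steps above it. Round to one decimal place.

10.3px, 18.0px, 31.3px, 54.5px, 94.8px, 165.0px, 287.1px, 499.5px, 869.2px

Step -1: 18.0 ÷ 1.74 = 10.3
Step 0: 18px
Step 1: 18.0 × 1.74 = 31.3
Step 2: 18.0 × 1.74² = 54.5
Step 3: 18.0 × 1.74³ = 94.8
Step 4: 18.0 × 1.74⁴ = 165.0
Step 5: 18.0 × 1.74⁵ = 287.1
Step 6: 18.0 × 1.74⁶ = 499.5
Step 7: 18.0 × 1.74⁷ = 869.2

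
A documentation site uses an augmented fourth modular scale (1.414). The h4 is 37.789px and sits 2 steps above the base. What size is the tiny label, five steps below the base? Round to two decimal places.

Moving from step +2 to step -5 is 7 steps down, so divide by r⁷.
37.789 ÷ 1.414⁷ = 37.789 ÷ 11.30175 ≈ 3.344

3.34px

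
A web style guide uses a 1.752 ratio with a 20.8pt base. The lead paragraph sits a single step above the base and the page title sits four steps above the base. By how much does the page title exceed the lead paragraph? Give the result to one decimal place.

Step 1: 20.8 × 1.752 = 36.442pt
Step 4: 20.8 × 1.752⁴ = 195.975pt
Difference: 195.975 − 36.442 = 159.533pt

159.5pt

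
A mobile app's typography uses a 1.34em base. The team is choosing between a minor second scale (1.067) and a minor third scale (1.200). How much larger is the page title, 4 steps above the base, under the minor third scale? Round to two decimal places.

Minor second: 1.34 × 1.067⁴ = 1.7369em
Minor third: 1.34 × 1.200⁴ = 2.7786em
Difference: 2.7786 − 1.7369 = 1.0417em

1.04em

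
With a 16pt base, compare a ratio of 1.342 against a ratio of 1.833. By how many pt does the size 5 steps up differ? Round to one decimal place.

261.4pt

At 1.342: 16.0 × 1.342⁵ = 69.644pt
At 1.833: 16.0 × 1.833⁵ = 331.080pt
Difference: 331.080 − 69.644 = 261.436pt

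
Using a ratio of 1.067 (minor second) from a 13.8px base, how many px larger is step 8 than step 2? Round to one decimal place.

7.5px

Step 2: 13.8 × 1.067² = 15.711px
Step 8: 13.8 × 1.067⁸ = 23.184px
Difference: 23.184 − 15.711 = 7.473px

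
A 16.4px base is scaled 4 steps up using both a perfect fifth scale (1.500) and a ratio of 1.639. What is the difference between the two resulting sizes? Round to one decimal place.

35.3px

Perfect fifth: 16.4 × 1.500⁴ = 83.025px
At 1.639: 16.4 × 1.639⁴ = 118.348px
Difference: 118.348 − 83.025 = 35.323px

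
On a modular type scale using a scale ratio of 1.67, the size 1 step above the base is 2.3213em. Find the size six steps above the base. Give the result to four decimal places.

30.1518em

2.3213 × 1.67⁵ = 2.3213 × 12.98920 ≈ 30.1518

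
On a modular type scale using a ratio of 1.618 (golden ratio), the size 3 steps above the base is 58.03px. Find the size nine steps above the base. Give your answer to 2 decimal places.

Moving from step +3 to step +9 is 6 steps up, so multiply by r⁶.
58.03 × 1.618⁶ = 58.03 × 17.94201 ≈ 1041.175

1041.17px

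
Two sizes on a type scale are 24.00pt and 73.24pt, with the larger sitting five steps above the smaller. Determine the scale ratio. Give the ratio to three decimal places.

1.250

r⁵ = 73.24 / 24.00, so r = (73.24/24.00)^(1/5).
r = 3.0517^(1/5) ≈ 1.2500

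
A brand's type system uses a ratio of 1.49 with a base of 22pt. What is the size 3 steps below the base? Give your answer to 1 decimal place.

6.7pt

22.0 ÷ 1.49³ = 22.0 ÷ 3.30795 ≈ 6.65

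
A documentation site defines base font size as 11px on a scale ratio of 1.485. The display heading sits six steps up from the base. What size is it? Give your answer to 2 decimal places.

117.96px

A modular type scale is a geometric sequence: sizeₙ = base × rⁿ.
11.0 × 1.485⁶ = 11.0 × 10.72405 ≈ 117.96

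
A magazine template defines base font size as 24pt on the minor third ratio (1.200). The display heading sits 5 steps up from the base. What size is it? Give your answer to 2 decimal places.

A modular type scale is a geometric sequence: sizeₙ = base × rⁿ.
24.0 × 1.200⁵ = 24.0 × 2.48832 ≈ 59.72

59.72pt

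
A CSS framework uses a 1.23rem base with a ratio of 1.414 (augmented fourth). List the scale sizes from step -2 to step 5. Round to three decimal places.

0.615rem, 0.870rem, 1.230rem, 1.739rem, 2.459rem, 3.477rem, 4.917rem, 6.953rem

Step -2: 1.23 ÷ 1.414² = 0.615
Step -1: 1.23 ÷ 1.414 = 0.870
Step 0: 1.23rem
Step 1: 1.23 × 1.414 = 1.739
Step 2: 1.23 × 1.414² = 2.459
Step 3: 1.23 × 1.414³ = 3.477
Step 4: 1.23 × 1.414⁴ = 4.917
Step 5: 1.23 × 1.414⁵ = 6.953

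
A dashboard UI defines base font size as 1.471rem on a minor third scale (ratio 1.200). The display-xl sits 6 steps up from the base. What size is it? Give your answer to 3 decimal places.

4.392rem

Every step multiplies by the scale ratio.
1.471 × 1.200⁶ = 1.471 × 2.98598 ≈ 4.392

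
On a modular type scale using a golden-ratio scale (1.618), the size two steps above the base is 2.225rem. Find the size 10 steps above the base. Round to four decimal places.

104.5101rem

2.225 × 1.618⁸ = 2.225 × 46.97082 ≈ 104.5101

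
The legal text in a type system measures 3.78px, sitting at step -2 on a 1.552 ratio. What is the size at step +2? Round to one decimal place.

21.9px

3.78 × 1.552⁴ = 3.78 × 5.80185 ≈ 21.931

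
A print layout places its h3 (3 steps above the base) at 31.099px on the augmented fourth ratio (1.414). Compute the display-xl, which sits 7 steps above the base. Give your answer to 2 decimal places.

31.099 × 1.414⁴ = 31.099 × 3.99758 ≈ 124.321

124.32px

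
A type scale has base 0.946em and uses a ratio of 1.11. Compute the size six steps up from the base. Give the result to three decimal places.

A modular type scale is a geometric sequence: sizeₙ = base × rⁿ.
0.946 × 1.11⁶ = 0.946 × 1.87041 ≈ 1.769

1.769em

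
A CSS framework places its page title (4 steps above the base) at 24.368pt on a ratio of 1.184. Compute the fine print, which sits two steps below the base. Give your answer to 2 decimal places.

8.85pt

24.368 ÷ 1.184⁶ = 24.368 ÷ 2.75493 ≈ 8.845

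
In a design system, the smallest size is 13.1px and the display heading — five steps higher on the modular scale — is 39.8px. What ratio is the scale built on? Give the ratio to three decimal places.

1.249

The ratio satisfies 13.1 × r⁵ = 39.8, so r = (39.8 / 13.1)^(1/5).
r = 3.0382^(1/5) ≈ 1.2489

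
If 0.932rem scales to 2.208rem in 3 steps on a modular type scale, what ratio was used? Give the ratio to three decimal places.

1.333

r³ = 2.208 / 0.932, so r = (2.208/0.932)^(1/3).
r = 2.3691^(1/3) ≈ 1.3331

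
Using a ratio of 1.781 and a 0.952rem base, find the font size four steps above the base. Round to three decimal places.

A modular type scale is a geometric sequence: sizeₙ = base × rⁿ.
0.952 × 1.781⁴ = 0.952 × 10.06134 ≈ 9.578

9.578rem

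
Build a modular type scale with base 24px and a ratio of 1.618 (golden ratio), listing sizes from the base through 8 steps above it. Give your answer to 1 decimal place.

Step 0: 24px
Step 1: 24.0 × 1.618 = 38.8
Step 2: 24.0 × 1.618² = 62.8
Step 3: 24.0 × 1.618³ = 101.7
Step 4: 24.0 × 1.618⁴ = 164.5
Step 5: 24.0 × 1.618⁵ = 266.1
Step 6: 24.0 × 1.618⁶ = 430.6
Step 7: 24.0 × 1.618⁷ = 696.7
Step 8: 24.0 × 1.618⁸ = 1127.3

24.0px, 38.8px, 62.8px, 101.7px, 164.5px, 266.1px, 430.6px, 696.7px, 1127.3px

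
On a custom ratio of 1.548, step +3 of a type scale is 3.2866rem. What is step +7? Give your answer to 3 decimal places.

Moving from step +3 to step +7 is 4 steps up, so multiply by r⁴.
3.2866 × 1.548⁴ = 3.2866 × 5.74227 ≈ 18.873

18.873rem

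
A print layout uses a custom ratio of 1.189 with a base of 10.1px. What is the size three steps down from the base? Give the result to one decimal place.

6.0px

10.1 ÷ 1.189³ = 10.1 ÷ 1.68091 ≈ 6.01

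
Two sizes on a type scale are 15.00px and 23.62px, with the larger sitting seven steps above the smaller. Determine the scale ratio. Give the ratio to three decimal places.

r⁷ = 23.62 / 15.00, so r = (23.62/15.00)^(1/7).
r = 1.5747^(1/7) ≈ 1.0670

1.067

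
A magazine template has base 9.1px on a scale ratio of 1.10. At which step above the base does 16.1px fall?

1.10ⁿ = 16.1 / 9.1 = 1.7692
n = ln(1.7692) / ln(1.10) = 0.5705 / 0.0953 ≈ 5.99

6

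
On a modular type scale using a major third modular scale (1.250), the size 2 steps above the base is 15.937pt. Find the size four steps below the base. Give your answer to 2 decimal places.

4.18pt

Moving from step +2 to step -4 is 6 steps down, so divide by r⁶.
15.937 ÷ 1.250⁶ = 15.937 ÷ 3.81470 ≈ 4.178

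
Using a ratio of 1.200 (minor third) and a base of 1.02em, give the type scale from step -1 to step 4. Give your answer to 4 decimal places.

Step -1: 1.02 ÷ 1.200 = 0.8500
Step 0: 1.02em
Step 1: 1.02 × 1.200 = 1.2240
Step 2: 1.02 × 1.200² = 1.4688
Step 3: 1.02 × 1.200³ = 1.7626
Step 4: 1.02 × 1.200⁴ = 2.1151

0.8500em, 1.0200em, 1.2240em, 1.4688em, 1.7626em, 2.1151em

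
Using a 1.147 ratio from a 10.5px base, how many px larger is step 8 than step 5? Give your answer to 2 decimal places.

Step 5: 10.5 × 1.147⁵ = 20.8452px
Step 8: 10.5 × 1.147⁸ = 31.4555px
Difference: 31.4555 − 20.8452 = 10.6103px

10.61px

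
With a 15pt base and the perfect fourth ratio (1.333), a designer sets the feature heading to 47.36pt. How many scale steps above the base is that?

4

1.333ⁿ = 47.36 / 15 = 3.1573
n = ln(3.1573) / ln(1.333) = 1.1497 / 0.2874 ≈ 4.00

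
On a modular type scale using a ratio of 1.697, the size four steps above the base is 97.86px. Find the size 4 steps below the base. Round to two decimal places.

97.86 ÷ 1.697⁸ = 97.86 ÷ 68.77882 ≈ 1.423

1.42px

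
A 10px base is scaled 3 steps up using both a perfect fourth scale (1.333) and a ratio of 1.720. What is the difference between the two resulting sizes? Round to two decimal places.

Perfect fourth: 10.0 × 1.333³ = 23.6859px
At 1.720: 10.0 × 1.720³ = 50.8845px
Difference: 50.8845 − 23.6859 = 27.1986px

27.20px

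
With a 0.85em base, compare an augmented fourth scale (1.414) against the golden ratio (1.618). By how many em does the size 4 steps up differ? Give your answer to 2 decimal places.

Augmented fourth: 0.85 × 1.414⁴ = 3.3979em
Golden ratio: 0.85 × 1.618⁴ = 5.8255em
Difference: 5.8255 − 3.3979 = 2.4276em

2.43em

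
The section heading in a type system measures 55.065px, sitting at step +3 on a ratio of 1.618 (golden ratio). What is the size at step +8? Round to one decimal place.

55.065 × 1.618⁵ = 55.065 × 11.08901 ≈ 610.616

610.6px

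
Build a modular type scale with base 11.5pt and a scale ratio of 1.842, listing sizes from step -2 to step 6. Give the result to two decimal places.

3.39pt, 6.24pt, 11.50pt, 21.18pt, 39.02pt, 71.87pt, 132.39pt, 243.86pt, 449.20pt

Step -2: 11.5 ÷ 1.842² = 3.39
Step -1: 11.5 ÷ 1.842 = 6.24
Step 0: 11.5pt
Step 1: 11.5 × 1.842 = 21.18
Step 2: 11.5 × 1.842² = 39.02
Step 3: 11.5 × 1.842³ = 71.87
Step 4: 11.5 × 1.842⁴ = 132.39
Step 5: 11.5 × 1.842⁵ = 243.86
Step 6: 11.5 × 1.842⁶ = 449.20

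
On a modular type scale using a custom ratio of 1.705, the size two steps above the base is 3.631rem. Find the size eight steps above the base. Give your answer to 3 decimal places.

89.202rem

3.631 × 1.705⁶ = 3.631 × 24.56667 ≈ 89.202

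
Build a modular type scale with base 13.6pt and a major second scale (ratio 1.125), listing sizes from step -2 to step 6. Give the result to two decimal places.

10.75pt, 12.09pt, 13.60pt, 15.30pt, 17.21pt, 19.36pt, 21.78pt, 24.51pt, 27.57pt

Step -2: 13.6 ÷ 1.125² = 10.75
Step -1: 13.6 ÷ 1.125 = 12.09
Step 0: 13.6pt
Step 1: 13.6 × 1.125 = 15.30
Step 2: 13.6 × 1.125² = 17.21
Step 3: 13.6 × 1.125³ = 19.36
Step 4: 13.6 × 1.125⁴ = 21.78
Step 5: 13.6 × 1.125⁵ = 24.51
Step 6: 13.6 × 1.125⁶ = 27.57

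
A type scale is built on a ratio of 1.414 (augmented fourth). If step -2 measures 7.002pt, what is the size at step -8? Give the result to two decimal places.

0.88pt

The gap is -8 − (-2) = -6 steps, so the factor is 1.414^-6.
7.002 ÷ 1.414⁶ = 7.002 ÷ 7.99275 ≈ 0.876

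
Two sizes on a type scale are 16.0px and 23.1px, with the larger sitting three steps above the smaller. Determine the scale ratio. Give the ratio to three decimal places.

1.130

r³ = 23.1 / 16.0, so r = (23.1/16.0)^(1/3).
r = 1.4438^(1/3) ≈ 1.1302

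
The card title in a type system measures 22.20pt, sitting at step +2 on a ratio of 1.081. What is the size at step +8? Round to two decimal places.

35.42pt

22.20 × 1.081⁶ = 22.20 × 1.59571 ≈ 35.425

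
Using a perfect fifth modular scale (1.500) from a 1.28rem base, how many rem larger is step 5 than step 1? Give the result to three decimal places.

Step 1: 1.28 × 1.500 = 1.92000rem
Step 5: 1.28 × 1.500⁵ = 9.72000rem
Difference: 9.72000 − 1.92000 = 7.80000rem

7.800rem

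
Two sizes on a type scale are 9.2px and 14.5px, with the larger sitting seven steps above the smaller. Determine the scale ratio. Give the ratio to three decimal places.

1.067

r⁷ = 14.5 / 9.2, so r = (14.5/9.2)^(1/7).
r = 1.5761^(1/7) ≈ 1.0672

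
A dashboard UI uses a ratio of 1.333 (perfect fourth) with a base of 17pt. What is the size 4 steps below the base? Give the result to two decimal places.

5.38pt

17.0 ÷ 1.333⁴ = 17.0 ÷ 3.15733 ≈ 5.38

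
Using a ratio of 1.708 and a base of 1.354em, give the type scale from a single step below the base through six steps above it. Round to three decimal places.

0.793em, 1.354em, 2.313em, 3.950em, 6.747em, 11.523em, 19.681em, 33.616em

Step -1: 1.354 ÷ 1.708 = 0.793
Step 0: 1.354em
Step 1: 1.354 × 1.708 = 2.313
Step 2: 1.354 × 1.708² = 3.950
Step 3: 1.354 × 1.708³ = 6.747
Step 4: 1.354 × 1.708⁴ = 11.523
Step 5: 1.354 × 1.708⁵ = 19.681
Step 6: 1.354 × 1.708⁶ = 33.616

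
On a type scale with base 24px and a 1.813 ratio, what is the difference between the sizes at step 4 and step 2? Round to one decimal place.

180.4px

Step 2: 24.0 × 1.813² = 78.887px
Step 4: 24.0 × 1.813⁴ = 259.300px
Difference: 259.300 − 78.887 = 180.413px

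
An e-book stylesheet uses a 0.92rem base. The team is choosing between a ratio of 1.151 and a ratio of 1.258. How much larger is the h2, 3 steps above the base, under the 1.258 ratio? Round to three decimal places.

0.429rem

At 1.151: 0.92 × 1.151³ = 1.40286rem
At 1.258: 0.92 × 1.258³ = 1.83160rem
Difference: 1.83160 − 1.40286 = 0.42874rem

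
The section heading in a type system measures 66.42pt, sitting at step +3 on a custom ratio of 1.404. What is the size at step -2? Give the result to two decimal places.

12.17pt

Moving from step +3 to step -2 is 5 steps down, so divide by r⁵.
66.42 ÷ 1.404⁵ = 66.42 ÷ 5.45551 ≈ 12.175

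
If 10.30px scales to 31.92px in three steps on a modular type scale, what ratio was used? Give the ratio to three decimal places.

1.458

r³ = 31.92 / 10.30, so r = (31.92/10.30)^(1/3).
r = 3.0990^(1/3) ≈ 1.4579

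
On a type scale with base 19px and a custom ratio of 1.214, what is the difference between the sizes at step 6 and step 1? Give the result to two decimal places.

Step 1: 19.0 × 1.214 = 23.0660px
Step 6: 19.0 × 1.214⁶ = 60.8227px
Difference: 60.8227 − 23.0660 = 37.7567px

37.76px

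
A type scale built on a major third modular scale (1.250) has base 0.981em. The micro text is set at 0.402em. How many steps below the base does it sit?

1.250ⁿ = 0.981 / 0.402 = 2.4403
n = ln(2.4403) / ln(1.250) = 0.8921 / 0.2231 ≈ 4.00

4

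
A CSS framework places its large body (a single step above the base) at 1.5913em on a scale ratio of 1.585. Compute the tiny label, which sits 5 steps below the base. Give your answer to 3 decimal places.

1.5913 ÷ 1.585⁶ = 1.5913 ÷ 15.85534 ≈ 0.100

0.100em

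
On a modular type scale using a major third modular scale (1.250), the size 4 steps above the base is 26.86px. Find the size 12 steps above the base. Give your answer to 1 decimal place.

160.1px

26.86 × 1.250⁸ = 26.86 × 5.96046 ≈ 160.098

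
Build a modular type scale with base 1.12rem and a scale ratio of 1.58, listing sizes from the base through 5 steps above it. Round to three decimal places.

1.120rem, 1.770rem, 2.796rem, 4.418rem, 6.980rem, 11.028rem

Step 0: 1.12rem
Step 1: 1.12 × 1.58 = 1.770
Step 2: 1.12 × 1.58² = 2.796
Step 3: 1.12 × 1.58³ = 4.418
Step 4: 1.12 × 1.58⁴ = 6.980
Step 5: 1.12 × 1.58⁵ = 11.028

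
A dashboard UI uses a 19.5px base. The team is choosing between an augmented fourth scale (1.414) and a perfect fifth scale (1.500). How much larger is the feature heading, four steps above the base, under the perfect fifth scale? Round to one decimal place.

20.8px

Augmented fourth: 19.5 × 1.414⁴ = 77.953px
Perfect fifth: 19.5 × 1.500⁴ = 98.719px
Difference: 98.719 − 77.953 = 20.766px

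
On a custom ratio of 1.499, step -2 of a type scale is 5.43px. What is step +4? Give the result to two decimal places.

61.60px

The gap is 4 − (-2) = 6 steps, so the factor is 1.499^6.
5.43 × 1.499⁶ = 5.43 × 11.34514 ≈ 61.604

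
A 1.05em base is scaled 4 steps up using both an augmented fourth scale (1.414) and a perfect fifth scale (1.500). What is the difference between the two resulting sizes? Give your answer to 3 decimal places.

Augmented fourth: 1.05 × 1.414⁴ = 4.19746em
Perfect fifth: 1.05 × 1.500⁴ = 5.31562em
Difference: 5.31562 − 4.19746 = 1.11816em

1.118em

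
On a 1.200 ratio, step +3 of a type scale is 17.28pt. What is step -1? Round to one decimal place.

The gap is -1 − (3) = -4 steps, so the factor is 1.200^-4.
17.28 ÷ 1.200⁴ = 17.28 ÷ 2.07360 ≈ 8.333

8.3pt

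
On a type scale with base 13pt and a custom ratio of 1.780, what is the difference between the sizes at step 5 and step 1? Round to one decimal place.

209.2pt

Step 1: 13.0 × 1.780 = 23.140pt
Step 5: 13.0 × 1.780⁵ = 232.297pt
Difference: 232.297 − 23.140 = 209.157pt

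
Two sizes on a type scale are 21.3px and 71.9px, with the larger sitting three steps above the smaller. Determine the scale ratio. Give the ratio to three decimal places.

The ratio satisfies 21.3 × r³ = 71.9, so r = (71.9 / 21.3)^(1/3).
r = 3.3756^(1/3) ≈ 1.5001

1.500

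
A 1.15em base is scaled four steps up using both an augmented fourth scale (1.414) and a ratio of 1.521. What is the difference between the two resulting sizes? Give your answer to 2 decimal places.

Augmented fourth: 1.15 × 1.414⁴ = 4.5972em
At 1.521: 1.15 × 1.521⁴ = 6.1548em
Difference: 6.1548 − 4.5972 = 1.5576em

1.56em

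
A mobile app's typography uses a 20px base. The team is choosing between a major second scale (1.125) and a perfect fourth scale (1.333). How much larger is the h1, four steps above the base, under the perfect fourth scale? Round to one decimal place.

Major second: 20.0 × 1.125⁴ = 32.036px
Perfect fourth: 20.0 × 1.333⁴ = 63.147px
Difference: 63.147 − 32.036 = 31.111px

31.1px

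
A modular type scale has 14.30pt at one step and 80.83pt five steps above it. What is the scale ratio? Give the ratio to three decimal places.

1.414

r⁵ = 80.83 / 14.30, so r = (80.83/14.30)^(1/5).
r = 5.6524^(1/5) ≈ 1.4140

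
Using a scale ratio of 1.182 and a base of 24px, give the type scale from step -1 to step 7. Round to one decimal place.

20.3px, 24.0px, 28.4px, 33.5px, 39.6px, 46.8px, 55.4px, 65.5px, 77.4px

Step -1: 24.0 ÷ 1.182 = 20.3
Step 0: 24px
Step 1: 24.0 × 1.182 = 28.4
Step 2: 24.0 × 1.182² = 33.5
Step 3: 24.0 × 1.182³ = 39.6
Step 4: 24.0 × 1.182⁴ = 46.8
Step 5: 24.0 × 1.182⁵ = 55.4
Step 6: 24.0 × 1.182⁶ = 65.5
Step 7: 24.0 × 1.182⁷ = 77.4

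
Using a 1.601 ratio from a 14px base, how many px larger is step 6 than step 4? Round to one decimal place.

143.8px

Step 4: 14.0 × 1.601⁴ = 91.980px
Step 6: 14.0 × 1.601⁶ = 235.763px
Difference: 235.763 − 91.980 = 143.783px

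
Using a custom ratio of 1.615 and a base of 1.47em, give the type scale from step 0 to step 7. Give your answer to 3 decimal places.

Step 0: 1.47em
Step 1: 1.47 × 1.615 = 2.374
Step 2: 1.47 × 1.615² = 3.834
Step 3: 1.47 × 1.615³ = 6.192
Step 4: 1.47 × 1.615⁴ = 10.000
Step 5: 1.47 × 1.615⁵ = 16.150
Step 6: 1.47 × 1.615⁶ = 26.083
Step 7: 1.47 × 1.615⁷ = 42.124

1.470em, 2.374em, 3.834em, 6.192em, 10.000em, 16.150em, 26.083em, 42.124em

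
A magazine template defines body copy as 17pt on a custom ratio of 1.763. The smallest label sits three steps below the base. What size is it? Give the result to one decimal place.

3.1pt

17.0 ÷ 1.763³ = 17.0 ÷ 5.47970 ≈ 3.10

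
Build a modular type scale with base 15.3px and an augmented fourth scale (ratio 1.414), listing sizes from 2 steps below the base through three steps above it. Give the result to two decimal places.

7.65px, 10.82px, 15.30px, 21.63px, 30.59px, 43.26px

Step -2: 15.3 ÷ 1.414² = 7.65
Step -1: 15.3 ÷ 1.414 = 10.82
Step 0: 15.3px
Step 1: 15.3 × 1.414 = 21.63
Step 2: 15.3 × 1.414² = 30.59
Step 3: 15.3 × 1.414³ = 43.26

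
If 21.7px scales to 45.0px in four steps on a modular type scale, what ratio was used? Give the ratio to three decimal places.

The ratio satisfies 21.7 × r⁴ = 45.0, so r = (45.0 / 21.7)^(1/4).
r = 2.0737^(1/4) ≈ 1.2000

1.200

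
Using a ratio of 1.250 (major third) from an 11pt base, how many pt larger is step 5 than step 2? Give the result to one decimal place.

16.4pt

Step 2: 11.0 × 1.250² = 17.188pt
Step 5: 11.0 × 1.250⁵ = 33.569pt
Difference: 33.569 − 17.188 = 16.381pt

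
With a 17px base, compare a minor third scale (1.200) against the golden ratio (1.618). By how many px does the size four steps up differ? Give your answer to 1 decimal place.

Minor third: 17.0 × 1.200⁴ = 35.251px
Golden ratio: 17.0 × 1.618⁴ = 116.510px
Difference: 116.510 − 35.251 = 81.259px

81.3px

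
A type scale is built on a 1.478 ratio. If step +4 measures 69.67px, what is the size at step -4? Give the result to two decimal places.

3.06px

Moving from step +4 to step -4 is 8 steps down, so divide by r⁸.
69.67 ÷ 1.478⁸ = 69.67 ÷ 22.77170 ≈ 3.059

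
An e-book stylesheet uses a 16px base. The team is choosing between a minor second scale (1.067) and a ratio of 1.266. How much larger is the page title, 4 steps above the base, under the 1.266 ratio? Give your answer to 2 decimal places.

Minor second: 16.0 × 1.067⁴ = 20.7385px
At 1.266: 16.0 × 1.266⁴ = 41.1012px
Difference: 41.1012 − 20.7385 = 20.3627px

20.36px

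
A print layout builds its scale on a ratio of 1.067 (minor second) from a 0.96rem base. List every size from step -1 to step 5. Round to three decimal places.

0.900rem, 0.960rem, 1.024rem, 1.093rem, 1.166rem, 1.244rem, 1.328rem

Step -1: 0.96 ÷ 1.067 = 0.900
Step 0: 0.96rem
Step 1: 0.96 × 1.067 = 1.024
Step 2: 0.96 × 1.067² = 1.093
Step 3: 0.96 × 1.067³ = 1.166
Step 4: 0.96 × 1.067⁴ = 1.244
Step 5: 0.96 × 1.067⁵ = 1.328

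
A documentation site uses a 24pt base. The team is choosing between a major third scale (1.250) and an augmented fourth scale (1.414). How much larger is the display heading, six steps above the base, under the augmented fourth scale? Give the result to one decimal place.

Major third: 24.0 × 1.250⁶ = 91.553pt
Augmented fourth: 24.0 × 1.414⁶ = 191.826pt
Difference: 191.826 − 91.553 = 100.273pt

100.3pt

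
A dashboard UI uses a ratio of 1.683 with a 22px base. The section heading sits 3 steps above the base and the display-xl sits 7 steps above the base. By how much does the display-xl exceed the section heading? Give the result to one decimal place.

Step 3: 22.0 × 1.683³ = 104.876px
Step 7: 22.0 × 1.683⁷ = 841.417px
Difference: 841.417 − 104.876 = 736.541px

736.5px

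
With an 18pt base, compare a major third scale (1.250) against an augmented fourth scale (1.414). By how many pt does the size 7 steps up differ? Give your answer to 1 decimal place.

117.6pt

Major third: 18.0 × 1.250⁷ = 85.831pt
Augmented fourth: 18.0 × 1.414⁷ = 203.432pt
Difference: 203.432 − 85.831 = 117.601pt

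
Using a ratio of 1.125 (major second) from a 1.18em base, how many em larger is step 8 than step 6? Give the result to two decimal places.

Step 6: 1.18 × 1.125⁶ = 2.3922em
Step 8: 1.18 × 1.125⁸ = 3.0276em
Difference: 3.0276 − 2.3922 = 0.6354em

0.64em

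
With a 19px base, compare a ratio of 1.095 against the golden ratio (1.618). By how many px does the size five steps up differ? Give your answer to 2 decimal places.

180.78px

At 1.095: 19.0 × 1.095⁵ = 29.9105px
Golden ratio: 19.0 × 1.618⁵ = 210.6911px
Difference: 210.6911 − 29.9105 = 180.7806px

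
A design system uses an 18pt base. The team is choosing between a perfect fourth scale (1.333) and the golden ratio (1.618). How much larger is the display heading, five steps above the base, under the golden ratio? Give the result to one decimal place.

123.8pt

Perfect fourth: 18.0 × 1.333⁵ = 75.757pt
Golden ratio: 18.0 × 1.618⁵ = 199.602pt
Difference: 199.602 − 75.757 = 123.845pt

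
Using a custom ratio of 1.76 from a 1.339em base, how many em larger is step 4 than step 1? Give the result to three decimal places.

10.491em

Step 1: 1.339 × 1.76 = 2.35664em
Step 4: 1.339 × 1.76⁴ = 12.84787em
Difference: 12.84787 − 2.35664 = 10.49123em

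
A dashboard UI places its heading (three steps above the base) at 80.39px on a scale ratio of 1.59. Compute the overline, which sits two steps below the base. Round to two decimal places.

80.39 ÷ 1.59⁵ = 80.39 ÷ 10.16215 ≈ 7.911

7.91px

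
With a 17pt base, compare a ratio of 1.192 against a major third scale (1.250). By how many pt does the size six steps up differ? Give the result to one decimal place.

16.1pt

At 1.192: 17.0 × 1.192⁶ = 48.765pt
Major third: 17.0 × 1.250⁶ = 64.850pt
Difference: 64.850 − 48.765 = 16.085pt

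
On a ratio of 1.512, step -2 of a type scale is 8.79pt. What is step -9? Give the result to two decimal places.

0.49pt

Moving from step -2 to step -9 is 7 steps down, so divide by r⁷.
8.79 ÷ 1.512⁷ = 8.79 ÷ 18.06602 ≈ 0.487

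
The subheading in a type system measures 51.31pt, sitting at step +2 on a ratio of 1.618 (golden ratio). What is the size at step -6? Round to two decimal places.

1.09pt

The gap is -6 − (2) = -8 steps, so the factor is 1.618^-8.
51.31 ÷ 1.618⁸ = 51.31 ÷ 46.97082 ≈ 1.092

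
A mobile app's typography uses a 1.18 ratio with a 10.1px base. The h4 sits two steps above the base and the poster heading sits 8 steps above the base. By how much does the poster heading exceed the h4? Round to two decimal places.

Step 2: 10.1 × 1.18² = 14.0632px
Step 8: 10.1 × 1.18⁸ = 37.9645px
Difference: 37.9645 − 14.0632 = 23.9013px

23.90px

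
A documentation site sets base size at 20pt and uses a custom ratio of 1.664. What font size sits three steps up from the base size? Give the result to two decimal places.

Each step on a modular scale multiplies by the ratio, so the size n steps from the base is base × ratioⁿ.
20.0 × 1.664³ = 20.0 × 4.60744 ≈ 92.15

92.15pt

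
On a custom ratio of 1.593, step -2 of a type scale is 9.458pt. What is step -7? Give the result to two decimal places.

0.92pt

Moving from step -2 to step -7 is 5 steps down, so divide by r⁵.
9.458 ÷ 1.593⁵ = 9.458 ÷ 10.25838 ≈ 0.922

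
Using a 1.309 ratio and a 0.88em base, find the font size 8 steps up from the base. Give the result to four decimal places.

7.5858em

A modular type scale is a geometric sequence: sizeₙ = base × rⁿ.
0.88 × 1.309⁸ = 0.88 × 8.62020 ≈ 7.5858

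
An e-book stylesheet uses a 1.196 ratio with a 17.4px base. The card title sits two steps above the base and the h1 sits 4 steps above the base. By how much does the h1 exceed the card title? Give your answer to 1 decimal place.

Step 2: 17.4 × 1.196² = 24.889px
Step 4: 17.4 × 1.196⁴ = 35.602px
Difference: 35.602 − 24.889 = 10.713px

10.7px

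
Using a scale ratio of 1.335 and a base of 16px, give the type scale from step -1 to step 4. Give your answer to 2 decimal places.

Step -1: 16.0 ÷ 1.335 = 11.99
Step 0: 16px
Step 1: 16.0 × 1.335 = 21.36
Step 2: 16.0 × 1.335² = 28.52
Step 3: 16.0 × 1.335³ = 38.07
Step 4: 16.0 × 1.335⁴ = 50.82

11.99px, 16.00px, 21.36px, 28.52px, 38.07px, 50.82px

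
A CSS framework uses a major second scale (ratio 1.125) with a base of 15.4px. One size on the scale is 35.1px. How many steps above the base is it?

1.125ⁿ = 35.1 / 15.4 = 2.2792
n = ln(2.2792) / ln(1.125) = 0.8238 / 0.1178 ≈ 6.99

7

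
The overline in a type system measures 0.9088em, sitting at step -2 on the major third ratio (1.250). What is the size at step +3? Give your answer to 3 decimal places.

0.9088 × 1.250⁵ = 0.9088 × 3.05176 ≈ 2.773

2.773em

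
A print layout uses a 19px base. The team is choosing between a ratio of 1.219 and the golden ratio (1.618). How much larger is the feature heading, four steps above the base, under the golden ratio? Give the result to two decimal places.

At 1.219: 19.0 × 1.219⁴ = 41.9535px
Golden ratio: 19.0 × 1.618⁴ = 130.2170px
Difference: 130.2170 − 41.9535 = 88.2635px

88.26px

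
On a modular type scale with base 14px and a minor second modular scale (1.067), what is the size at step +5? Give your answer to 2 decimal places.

19.36px

Every step multiplies by the scale ratio.
14.0 × 1.067⁵ = 14.0 × 1.38300 ≈ 19.36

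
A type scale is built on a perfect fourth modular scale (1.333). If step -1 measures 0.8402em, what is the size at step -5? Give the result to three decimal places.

0.266em

The gap is -5 − (-1) = -4 steps, so the factor is 1.333^-4.
0.8402 ÷ 1.333⁴ = 0.8402 ÷ 3.15733 ≈ 0.266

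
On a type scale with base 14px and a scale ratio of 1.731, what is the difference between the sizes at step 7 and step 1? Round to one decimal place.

627.7px

Step 1: 14.0 × 1.731 = 24.234px
Step 7: 14.0 × 1.731⁷ = 651.940px
Difference: 651.940 − 24.234 = 627.706px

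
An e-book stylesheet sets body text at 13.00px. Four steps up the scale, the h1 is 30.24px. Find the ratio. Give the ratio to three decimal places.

The ratio satisfies 13.00 × r⁴ = 30.24, so r = (30.24 / 13.00)^(1/4).
r = 2.3262^(1/4) ≈ 1.2350

1.235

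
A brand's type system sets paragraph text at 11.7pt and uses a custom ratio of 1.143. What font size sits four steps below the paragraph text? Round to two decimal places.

6.85pt

Every step multiplies by the scale ratio.
11.7 ÷ 1.143⁴ = 11.7 ÷ 1.70681 ≈ 6.85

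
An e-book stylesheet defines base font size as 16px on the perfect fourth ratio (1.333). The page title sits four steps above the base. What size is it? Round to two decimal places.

50.52px

A modular type scale is a geometric sequence: sizeₙ = base × rⁿ.
16.0 × 1.333⁴ = 16.0 × 3.15733 ≈ 50.52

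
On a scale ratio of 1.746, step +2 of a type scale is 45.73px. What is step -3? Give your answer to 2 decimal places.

The gap is -3 − (2) = -5 steps, so the factor is 1.746^-5.
45.73 ÷ 1.746⁵ = 45.73 ÷ 16.22636 ≈ 2.818

2.82px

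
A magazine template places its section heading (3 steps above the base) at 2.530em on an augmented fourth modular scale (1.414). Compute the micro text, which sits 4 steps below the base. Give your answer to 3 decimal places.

Moving from step +3 to step -4 is 7 steps down, so divide by r⁷.
2.530 ÷ 1.414⁷ = 2.530 ÷ 11.30175 ≈ 0.224

0.224em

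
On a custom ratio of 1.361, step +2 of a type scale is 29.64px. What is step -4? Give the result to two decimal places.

4.66px

The gap is -4 − (2) = -6 steps, so the factor is 1.361^-6.
29.64 ÷ 1.361⁶ = 29.64 ÷ 6.35549 ≈ 4.664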